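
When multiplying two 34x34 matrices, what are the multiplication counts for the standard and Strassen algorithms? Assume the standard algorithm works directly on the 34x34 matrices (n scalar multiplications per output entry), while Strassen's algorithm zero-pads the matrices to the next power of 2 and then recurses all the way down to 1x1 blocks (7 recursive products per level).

Matrix multiplication for 34x34 matrices:

Strassen's algorithm requires power-of-2 dimensions. Pad 34x34 to 64x64 (next power of 2).

Standard algorithm: 34^3 = 39304 multiplications
Strassen's algorithm: 7^(log2(64)) = 7^6 = 117649 multiplications
Difference: 39304 - 117649 = -78345 (Strassen uses MORE here due to padding overhead — for small or just-over-power-of-2 n, padding can outweigh the per-level savings)

Standard: 39304 multiplications (34^3). Strassen: 117649 multiplications (7^6, after padding to 64x64). Strassen reduces 8 recursive multiplications to 7 at each level.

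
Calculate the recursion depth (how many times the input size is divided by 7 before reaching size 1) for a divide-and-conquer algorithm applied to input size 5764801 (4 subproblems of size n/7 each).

For divide and conquer with division factor 7:

Problem sizes at each level:
Level 0: 5764801
Level 1: 823543
Level 2: 117649
Level 3: 16807
Level 4: 2401
Level 5: 343
Level 6: 49
Level 7: 7
Level 8: 1

The root is level 0 and the size-1 base case is level 8 (the tree spans levels 0 through 8, i.e. 9 levels counting the root), so the depth is the number of divisions: log_7(5764801) = 8

The recursion tree depth is log_7(5764801) = 8. At each level, the problem size is divided by 7, so it takes 8 divisions to reduce to a base case of size 1. The algorithm makes 4 recursive calls at each level.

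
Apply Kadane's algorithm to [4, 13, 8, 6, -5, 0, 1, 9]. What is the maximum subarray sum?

Using Kadane's algorithm on [4, 13, 8, 6, -5, 0, 1, 9]:

Scanning through the array:
Position 1 (value 13): max_ending_here = 17, max_so_far = 17
Position 2 (value 8): max_ending_here = 25, max_so_far = 25
Position 3 (value 6): max_ending_here = 31, max_so_far = 31
Position 4 (value -5): max_ending_here = 26, max_so_far = 31
Position 5 (value 0): max_ending_here = 26, max_so_far = 31
Position 6 (value 1): max_ending_here = 27, max_so_far = 31
Position 7 (value 9): max_ending_here = 36, max_so_far = 36

Maximum subarray: [4, 13, 8, 6, -5, 0, 1, 9]
Maximum sum: 36

The maximum subarray is [4, 13, 8, 6, -5, 0, 1, 9] with sum 36. This subarray runs from index 0 to index 7.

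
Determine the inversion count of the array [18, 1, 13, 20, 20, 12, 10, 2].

Finding inversions in [18, 1, 13, 20, 20, 12, 10, 2]:

(0, 1): arr[0]=18 > arr[1]=1
(0, 2): arr[0]=18 > arr[2]=13
(0, 5): arr[0]=18 > arr[5]=12
(0, 6): arr[0]=18 > arr[6]=10
(0, 7): arr[0]=18 > arr[7]=2
(2, 5): arr[2]=13 > arr[5]=12
(2, 6): arr[2]=13 > arr[6]=10
(2, 7): arr[2]=13 > arr[7]=2
(3, 5): arr[3]=20 > arr[5]=12
(3, 6): arr[3]=20 > arr[6]=10
(3, 7): arr[3]=20 > arr[7]=2
(4, 5): arr[4]=20 > arr[5]=12
(4, 6): arr[4]=20 > arr[6]=10
(4, 7): arr[4]=20 > arr[7]=2
(5, 6): arr[5]=12 > arr[6]=10
(5, 7): arr[5]=12 > arr[7]=2
(6, 7): arr[6]=10 > arr[7]=2

Total inversions: 17

The array has 17 inversion(s): (0,1), (0,2), (0,5), (0,6), (0,7), (2,5), (2,6), (2,7), (3,5), (3,6), (3,7), (4,5), (4,6), (4,7), (5,6), (5,7), (6,7). Each pair (i,j) satisfies i < j and arr[i] > arr[j].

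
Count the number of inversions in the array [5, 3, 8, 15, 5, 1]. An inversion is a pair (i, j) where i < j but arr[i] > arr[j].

Finding inversions in [5, 3, 8, 15, 5, 1]:

(0, 1): arr[0]=5 > arr[1]=3
(0, 5): arr[0]=5 > arr[5]=1
(1, 5): arr[1]=3 > arr[5]=1
(2, 4): arr[2]=8 > arr[4]=5
(2, 5): arr[2]=8 > arr[5]=1
(3, 4): arr[3]=15 > arr[4]=5
(3, 5): arr[3]=15 > arr[5]=1
(4, 5): arr[4]=5 > arr[5]=1

Total inversions: 8

The array has 8 inversion(s): (0,1), (0,5), (1,5), (2,4), (2,5), (3,4), (3,5), (4,5). Each pair (i,j) satisfies i < j and arr[i] > arr[j].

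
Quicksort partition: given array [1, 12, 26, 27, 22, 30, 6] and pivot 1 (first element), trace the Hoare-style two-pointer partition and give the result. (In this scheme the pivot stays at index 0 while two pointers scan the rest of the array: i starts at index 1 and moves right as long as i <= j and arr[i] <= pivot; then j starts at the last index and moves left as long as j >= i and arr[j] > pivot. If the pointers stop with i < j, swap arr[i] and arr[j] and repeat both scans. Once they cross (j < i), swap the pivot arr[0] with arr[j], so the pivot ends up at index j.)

Hoare-style two-pointer partition with pivot = 1:

Initial array: [1, 12, 26, 27, 22, 30, 6]

Pointers start at i = 1, j = 6.
i ends at 1, j ends at 0: the pointers have crossed (j < i), so scanning stops.

j = 0, so swapping arr[0] with arr[j] leaves the pivot at position 0: [1, 12, 26, 27, 22, 30, 6]
Pivot position: 0

After partitioning with pivot 1, the array becomes [1, 12, 26, 27, 22, 30, 6]. The pivot is placed at index 0. All elements to the left of the pivot are <= 1, and all elements to the right are > 1.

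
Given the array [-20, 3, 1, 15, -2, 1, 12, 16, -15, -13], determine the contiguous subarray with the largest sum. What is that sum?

Using Kadane's algorithm on [-20, 3, 1, 15, -2, 1, 12, 16, -15, -13]:

Scanning through the array:
Position 1 (value 3): max_ending_here = 3, max_so_far = 3
Position 2 (value 1): max_ending_here = 4, max_so_far = 4
Position 3 (value 15): max_ending_here = 19, max_so_far = 19
Position 4 (value -2): max_ending_here = 17, max_so_far = 19
Position 5 (value 1): max_ending_here = 18, max_so_far = 19
Position 6 (value 12): max_ending_here = 30, max_so_far = 30
Position 7 (value 16): max_ending_here = 46, max_so_far = 46
Position 8 (value -15): max_ending_here = 31, max_so_far = 46
Position 9 (value -13): max_ending_here = 18, max_so_far = 46

Maximum subarray: [3, 1, 15, -2, 1, 12, 16]
Maximum sum: 46

The maximum subarray is [3, 1, 15, -2, 1, 12, 16] with sum 46. This subarray runs from index 1 to index 7.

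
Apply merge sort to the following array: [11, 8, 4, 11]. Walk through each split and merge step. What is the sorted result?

Merge sort trace:

Split: [11, 8, 4, 11] -> [11, 8] and [4, 11]
  Split: [11, 8] -> [11] and [8]
  Merge: [11] + [8] -> [8, 11]
  Split: [4, 11] -> [4] and [11]
  Merge: [4] + [11] -> [4, 11]
Merge: [8, 11] + [4, 11] -> [4, 8, 11, 11]

Final sorted array: [4, 8, 11, 11]

The merge sort proceeds by recursively splitting the array and merging sorted halves.
After all merges, the sorted array is [4, 8, 11, 11].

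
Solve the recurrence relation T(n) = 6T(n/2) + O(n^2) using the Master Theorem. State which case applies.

Master Theorem for T(n) = 6T(n/2) + O(n^2):

a = 6, b = 2, c = 2
log_b(a) = log_2(6) = 2.5850

Case 1: c = 2 < log_2(6) = 2.5850
T(n) = O(n^(log_2 6))

For T(n) = 6T(n/2) + O(n^2): log_2(6) = 2.5850. This is Case 1 of the Master Theorem (c < log_b(a), work dominated by leaves), giving O(n^(log_2 6)).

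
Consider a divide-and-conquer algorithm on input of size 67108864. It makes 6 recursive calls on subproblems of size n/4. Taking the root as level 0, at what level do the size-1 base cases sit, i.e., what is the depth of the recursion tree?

For divide and conquer with division factor 4:

Problem sizes at each level:
Level 0: 67108864
Level 1: 16777216
Level 2: 4194304
Level 3: 1048576
Level 4: 262144
Level 5: 65536
Level 6: 16384
Level 7: 4096
Level 8: 1024
Level 9: 256
Level 10: 64
Level 11: 16
Level 12: 4
Level 13: 1

The root is level 0 and the size-1 base case is level 13 (the tree spans levels 0 through 13, i.e. 14 levels counting the root), so the depth is the number of divisions: log_4(67108864) = 13

The recursion tree depth is log_4(67108864) = 13. At each level, the problem size is divided by 4, so it takes 13 divisions to reduce to a base case of size 1. The algorithm makes 6 recursive calls at each level.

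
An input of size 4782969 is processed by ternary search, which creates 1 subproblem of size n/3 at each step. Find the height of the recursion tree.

For divide and conquer with division factor 3:

Problem sizes at each level:
Level 0: 4782969
Level 1: 1594323
Level 2: 531441
Level 3: 177147
Level 4: 59049
Level 5: 19683
Level 6: 6561
Level 7: 2187
Level 8: 729
Level 9: 243
Level 10: 81
Level 11: 27
Level 12: 9
Level 13: 3
Level 14: 1

The root is level 0 and the size-1 base case is level 14 (the tree spans levels 0 through 14, i.e. 15 levels counting the root), so the depth is the number of divisions: log_3(4782969) = 14

The recursion tree depth is log_3(4782969) = 14. At each level, the problem size is divided by 3, so it takes 14 divisions to reduce to a base case of size 1. The algorithm makes 1 recursive call at each level.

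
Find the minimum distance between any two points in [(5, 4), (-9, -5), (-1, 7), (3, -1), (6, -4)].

Computing all pairwise distances among 5 points:

d((5, 4), (-9, -5)) = 16.6433
d((5, 4), (-1, 7)) = 6.7082
d((5, 4), (3, -1)) = 5.3852
d((5, 4), (6, -4)) = 8.0623
d((-9, -5), (-1, 7)) = 14.4222
d((-9, -5), (3, -1)) = 12.6491
d((-9, -5), (6, -4)) = 15.0333
d((-1, 7), (3, -1)) = 8.9443
d((-1, 7), (6, -4)) = 13.0384
d((3, -1), (6, -4)) = 4.2426 <-- minimum

Closest pair: (3, -1) and (6, -4) with distance 4.2426

The closest pair is (3, -1) and (6, -4) with Euclidean distance 4.2426. For 5 points, brute-force pairwise comparison is shown above. For large n, the divide-and-conquer algorithm (sort by x, recurse on halves, check the dividing strip) achieves O(n log n).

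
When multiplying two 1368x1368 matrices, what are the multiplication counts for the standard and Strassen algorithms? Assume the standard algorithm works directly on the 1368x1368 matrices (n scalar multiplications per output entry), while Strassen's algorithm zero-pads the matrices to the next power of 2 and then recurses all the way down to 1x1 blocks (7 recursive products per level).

Matrix multiplication for 1368x1368 matrices:

Strassen's algorithm requires power-of-2 dimensions. Pad 1368x1368 to 2048x2048 (next power of 2).

Standard algorithm: 1368^3 = 2560108032 multiplications
Strassen's algorithm: 7^(log2(2048)) = 7^11 = 1977326743 multiplications
Savings: 2560108032 - 1977326743 = 582781289 multiplications

Standard: 2560108032 multiplications (1368^3). Strassen: 1977326743 multiplications (7^11, after padding to 2048x2048). Strassen reduces 8 recursive multiplications to 7 at each level.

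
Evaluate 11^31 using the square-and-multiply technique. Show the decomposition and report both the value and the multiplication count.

Computing 11^31 by squaring (build up from 11^1; each line after the first costs one multiplication):

11^1 = 11
11^2 = (11^1)^2 = 11^2 = 121
11^3 = 11 * 11^2 = 11 * 121 = 1331
11^6 = (11^3)^2 = 1331^2 = 1771561
11^7 = 11 * 11^6 = 11 * 1771561 = 19487171
11^14 = (11^7)^2 = 19487171^2 = 379749833583241
11^15 = 11 * 11^14 = 11 * 379749833583241 = 4177248169415651
11^30 = (11^15)^2 = 4177248169415651^2 = 17449402268886407318558803753801
11^31 = 11 * 11^30 = 11 * 17449402268886407318558803753801 = 191943424957750480504146841291811

Result: 191943424957750480504146841291811
Multiplications needed: 8 (8 lines after 11^1)

11^31 = 191943424957750480504146841291811. Using exponentiation by squaring, this requires 8 multiplications. The key idea: if the exponent is even, square the half-power; if odd, multiply by the base once.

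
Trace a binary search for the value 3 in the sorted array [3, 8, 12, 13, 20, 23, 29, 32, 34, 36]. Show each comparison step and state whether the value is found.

Binary search for 3 in [3, 8, 12, 13, 20, 23, 29, 32, 34, 36]:

lo=0, hi=9, mid=4, arr[mid]=20 -> 20 > 3, search left half
lo=0, hi=3, mid=1, arr[mid]=8 -> 8 > 3, search left half
lo=0, hi=0, mid=0, arr[mid]=3 -> Found target at index 0!

Binary search finds 3 at index 0 after 3 comparisons. The search repeatedly halves the search space by comparing with the middle element.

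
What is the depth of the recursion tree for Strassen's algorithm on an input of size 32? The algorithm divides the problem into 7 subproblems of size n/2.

For divide and conquer with division factor 2:

Problem sizes at each level:
Level 0: 32
Level 1: 16
Level 2: 8
Level 3: 4
Level 4: 2
Level 5: 1

The root is level 0 and the size-1 base case is level 5 (the tree spans levels 0 through 5, i.e. 6 levels counting the root), so the depth is the number of divisions: log_2(32) = 5

The recursion tree depth is log_2(32) = 5. At each level, the problem size is divided by 2, so it takes 5 divisions to reduce to a base case of size 1. The algorithm makes 7 recursive calls at each level.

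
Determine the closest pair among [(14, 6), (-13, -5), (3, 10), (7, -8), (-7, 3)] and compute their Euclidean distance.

Computing all pairwise distances among 5 points:

d((14, 6), (-13, -5)) = 29.1548
d((14, 6), (3, 10)) = 11.7047
d((14, 6), (7, -8)) = 15.6525
d((14, 6), (-7, 3)) = 21.2132
d((-13, -5), (3, 10)) = 21.9317
d((-13, -5), (7, -8)) = 20.2237
d((-13, -5), (-7, 3)) = 10.0 <-- minimum
d((3, 10), (7, -8)) = 18.4391
d((3, 10), (-7, 3)) = 12.2066
d((7, -8), (-7, 3)) = 17.8045

Closest pair: (-13, -5) and (-7, 3) with distance 10.0

The closest pair is (-13, -5) and (-7, 3) with Euclidean distance 10.0. For 5 points, brute-force pairwise comparison is shown above. For large n, the divide-and-conquer algorithm (sort by x, recurse on halves, check the dividing strip) achieves O(n log n).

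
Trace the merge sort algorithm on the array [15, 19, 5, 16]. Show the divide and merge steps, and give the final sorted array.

Merge sort trace:

Split: [15, 19, 5, 16] -> [15, 19] and [5, 16]
  Split: [15, 19] -> [15] and [19]
  Merge: [15] + [19] -> [15, 19]
  Split: [5, 16] -> [5] and [16]
  Merge: [5] + [16] -> [5, 16]
Merge: [15, 19] + [5, 16] -> [5, 15, 16, 19]

Final sorted array: [5, 15, 16, 19]

The merge sort proceeds by recursively splitting the array and merging sorted halves.
After all merges, the sorted array is [5, 15, 16, 19].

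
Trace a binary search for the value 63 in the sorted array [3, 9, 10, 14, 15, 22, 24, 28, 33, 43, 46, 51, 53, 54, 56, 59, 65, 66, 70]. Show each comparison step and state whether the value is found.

Binary search for 63 in [3, 9, 10, 14, 15, 22, 24, 28, 33, 43, 46, 51, 53, 54, 56, 59, 65, 66, 70]:

lo=0, hi=18, mid=9, arr[mid]=43 -> 43 < 63, search right half
lo=10, hi=18, mid=14, arr[mid]=56 -> 56 < 63, search right half
lo=15, hi=18, mid=16, arr[mid]=65 -> 65 > 63, search left half
lo=15, hi=15, mid=15, arr[mid]=59 -> 59 < 63, search right half
lo=16 > hi=15, target 63 not found

Binary search determines that 63 is not in the array after 4 comparisons. The search space was exhausted without finding the target.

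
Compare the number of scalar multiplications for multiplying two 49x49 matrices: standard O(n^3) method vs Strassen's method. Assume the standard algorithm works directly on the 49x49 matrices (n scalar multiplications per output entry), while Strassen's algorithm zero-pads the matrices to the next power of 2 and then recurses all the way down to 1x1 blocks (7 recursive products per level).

Matrix multiplication for 49x49 matrices:

Strassen's algorithm requires power-of-2 dimensions. Pad 49x49 to 64x64 (next power of 2).

Standard algorithm: 49^3 = 117649 multiplications
Strassen's algorithm: 7^(log2(64)) = 7^6 = 117649 multiplications
Savings: 117649 - 117649 = 0 multiplications

Standard: 117649 multiplications (49^3). Strassen: 117649 multiplications (7^6, after padding to 64x64). Strassen reduces 8 recursive multiplications to 7 at each level.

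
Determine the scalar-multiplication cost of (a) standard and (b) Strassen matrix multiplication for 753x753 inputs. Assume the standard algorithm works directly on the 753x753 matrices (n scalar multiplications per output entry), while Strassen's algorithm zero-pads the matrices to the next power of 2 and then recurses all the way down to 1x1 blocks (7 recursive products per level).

Matrix multiplication for 753x753 matrices:

Strassen's algorithm requires power-of-2 dimensions. Pad 753x753 to 1024x1024 (next power of 2).

Standard algorithm: 753^3 = 426957777 multiplications
Strassen's algorithm: 7^(log2(1024)) = 7^10 = 282475249 multiplications
Savings: 426957777 - 282475249 = 144482528 multiplications

Standard: 426957777 multiplications (753^3). Strassen: 282475249 multiplications (7^10, after padding to 1024x1024). Strassen reduces 8 recursive multiplications to 7 at each level.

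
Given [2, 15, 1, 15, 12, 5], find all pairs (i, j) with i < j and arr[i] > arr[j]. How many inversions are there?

Finding inversions in [2, 15, 1, 15, 12, 5]:

(0, 2): arr[0]=2 > arr[2]=1
(1, 2): arr[1]=15 > arr[2]=1
(1, 4): arr[1]=15 > arr[4]=12
(1, 5): arr[1]=15 > arr[5]=5
(3, 4): arr[3]=15 > arr[4]=12
(3, 5): arr[3]=15 > arr[5]=5
(4, 5): arr[4]=12 > arr[5]=5

Total inversions: 7

The array has 7 inversion(s): (0,2), (1,2), (1,4), (1,5), (3,4), (3,5), (4,5). Each pair (i,j) satisfies i < j and arr[i] > arr[j].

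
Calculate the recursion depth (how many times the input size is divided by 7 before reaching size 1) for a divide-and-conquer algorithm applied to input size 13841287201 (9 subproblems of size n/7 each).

For divide and conquer with division factor 7:

Problem sizes at each level:
Level 0: 13841287201
Level 1: 1977326743
Level 2: 282475249
Level 3: 40353607
Level 4: 5764801
Level 5: 823543
Level 6: 117649
Level 7: 16807
Level 8: 2401
Level 9: 343
Level 10: 49
Level 11: 7
Level 12: 1

The root is level 0 and the size-1 base case is level 12 (the tree spans levels 0 through 12, i.e. 13 levels counting the root), so the depth is the number of divisions: log_7(13841287201) = 12

The recursion tree depth is log_7(13841287201) = 12. At each level, the problem size is divided by 7, so it takes 12 divisions to reduce to a base case of size 1. The algorithm makes 9 recursive calls at each level.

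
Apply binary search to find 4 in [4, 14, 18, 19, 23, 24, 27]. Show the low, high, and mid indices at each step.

Binary search for 4 in [4, 14, 18, 19, 23, 24, 27]:

lo=0, hi=6, mid=3, arr[mid]=19 -> 19 > 4, search left half
lo=0, hi=2, mid=1, arr[mid]=14 -> 14 > 4, search left half
lo=0, hi=0, mid=0, arr[mid]=4 -> Found target at index 0!

Binary search finds 4 at index 0 after 3 comparisons. The search repeatedly halves the search space by comparing with the middle element.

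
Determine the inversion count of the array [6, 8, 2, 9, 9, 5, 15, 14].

Finding inversions in [6, 8, 2, 9, 9, 5, 15, 14]:

(0, 2): arr[0]=6 > arr[2]=2
(0, 5): arr[0]=6 > arr[5]=5
(1, 2): arr[1]=8 > arr[2]=2
(1, 5): arr[1]=8 > arr[5]=5
(3, 5): arr[3]=9 > arr[5]=5
(4, 5): arr[4]=9 > arr[5]=5
(6, 7): arr[6]=15 > arr[7]=14

Total inversions: 7

The array has 7 inversion(s): (0,2), (0,5), (1,2), (1,5), (3,5), (4,5), (6,7). Each pair (i,j) satisfies i < j and arr[i] > arr[j].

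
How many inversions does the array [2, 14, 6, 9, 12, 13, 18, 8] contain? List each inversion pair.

Finding inversions in [2, 14, 6, 9, 12, 13, 18, 8]:

(1, 2): arr[1]=14 > arr[2]=6
(1, 3): arr[1]=14 > arr[3]=9
(1, 4): arr[1]=14 > arr[4]=12
(1, 5): arr[1]=14 > arr[5]=13
(1, 7): arr[1]=14 > arr[7]=8
(3, 7): arr[3]=9 > arr[7]=8
(4, 7): arr[4]=12 > arr[7]=8
(5, 7): arr[5]=13 > arr[7]=8
(6, 7): arr[6]=18 > arr[7]=8

Total inversions: 9

The array has 9 inversion(s): (1,2), (1,3), (1,4), (1,5), (1,7), (3,7), (4,7), (5,7), (6,7). Each pair (i,j) satisfies i < j and arr[i] > arr[j].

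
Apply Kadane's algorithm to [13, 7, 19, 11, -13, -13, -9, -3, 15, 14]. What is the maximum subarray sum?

Using Kadane's algorithm on [13, 7, 19, 11, -13, -13, -9, -3, 15, 14]:

Scanning through the array:
Position 1 (value 7): max_ending_here = 20, max_so_far = 20
Position 2 (value 19): max_ending_here = 39, max_so_far = 39
Position 3 (value 11): max_ending_here = 50, max_so_far = 50
Position 4 (value -13): max_ending_here = 37, max_so_far = 50
Position 5 (value -13): max_ending_here = 24, max_so_far = 50
Position 6 (value -9): max_ending_here = 15, max_so_far = 50
Position 7 (value -3): max_ending_here = 12, max_so_far = 50
Position 8 (value 15): max_ending_here = 27, max_so_far = 50
Position 9 (value 14): max_ending_here = 41, max_so_far = 50

Maximum subarray: [13, 7, 19, 11]
Maximum sum: 50

The maximum subarray is [13, 7, 19, 11] with sum 50. This subarray runs from index 0 to index 3.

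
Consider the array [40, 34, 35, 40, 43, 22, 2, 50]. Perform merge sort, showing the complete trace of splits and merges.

Merge sort trace:

Split: [40, 34, 35, 40, 43, 22, 2, 50] -> [40, 34, 35, 40] and [43, 22, 2, 50]
  Split: [40, 34, 35, 40] -> [40, 34] and [35, 40]
    Split: [40, 34] -> [40] and [34]
    Merge: [40] + [34] -> [34, 40]
    Split: [35, 40] -> [35] and [40]
    Merge: [35] + [40] -> [35, 40]
  Merge: [34, 40] + [35, 40] -> [34, 35, 40, 40]
  Split: [43, 22, 2, 50] -> [43, 22] and [2, 50]
    Split: [43, 22] -> [43] and [22]
    Merge: [43] + [22] -> [22, 43]
    Split: [2, 50] -> [2] and [50]
    Merge: [2] + [50] -> [2, 50]
  Merge: [22, 43] + [2, 50] -> [2, 22, 43, 50]
Merge: [34, 35, 40, 40] + [2, 22, 43, 50] -> [2, 22, 34, 35, 40, 40, 43, 50]

Final sorted array: [2, 22, 34, 35, 40, 40, 43, 50]

The merge sort proceeds by recursively splitting the array and merging sorted halves.
After all merges, the sorted array is [2, 22, 34, 35, 40, 40, 43, 50].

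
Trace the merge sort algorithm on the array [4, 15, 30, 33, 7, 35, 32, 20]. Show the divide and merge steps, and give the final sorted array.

Merge sort trace:

Split: [4, 15, 30, 33, 7, 35, 32, 20] -> [4, 15, 30, 33] and [7, 35, 32, 20]
  Split: [4, 15, 30, 33] -> [4, 15] and [30, 33]
    Split: [4, 15] -> [4] and [15]
    Merge: [4] + [15] -> [4, 15]
    Split: [30, 33] -> [30] and [33]
    Merge: [30] + [33] -> [30, 33]
  Merge: [4, 15] + [30, 33] -> [4, 15, 30, 33]
  Split: [7, 35, 32, 20] -> [7, 35] and [32, 20]
    Split: [7, 35] -> [7] and [35]
    Merge: [7] + [35] -> [7, 35]
    Split: [32, 20] -> [32] and [20]
    Merge: [32] + [20] -> [20, 32]
  Merge: [7, 35] + [20, 32] -> [7, 20, 32, 35]
Merge: [4, 15, 30, 33] + [7, 20, 32, 35] -> [4, 7, 15, 20, 30, 32, 33, 35]

Final sorted array: [4, 7, 15, 20, 30, 32, 33, 35]

The merge sort proceeds by recursively splitting the array and merging sorted halves.
After all merges, the sorted array is [4, 7, 15, 20, 30, 32, 33, 35].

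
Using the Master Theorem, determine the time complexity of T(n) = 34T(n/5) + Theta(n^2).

Master Theorem for T(n) = 34T(n/5) + O(n^2):

a = 34, b = 5, c = 2
log_b(a) = log_5(34) = 2.1911

Case 1: c = 2 < log_5(34) = 2.1911
T(n) = O(n^(log_5 34))

For T(n) = 34T(n/5) + O(n^2): log_5(34) = 2.1911. This is Case 1 of the Master Theorem (c < log_b(a), work dominated by leaves), giving O(n^(log_5 34)).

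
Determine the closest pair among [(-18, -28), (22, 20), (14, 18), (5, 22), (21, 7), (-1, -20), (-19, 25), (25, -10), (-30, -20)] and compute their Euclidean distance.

Computing all pairwise distances among 9 points:

d((-18, -28), (22, 20)) = 62.482
d((-18, -28), (14, 18)) = 56.0357
d((-18, -28), (5, 22)) = 55.0364
d((-18, -28), (21, 7)) = 52.4023
d((-18, -28), (-1, -20)) = 18.7883
d((-18, -28), (-19, 25)) = 53.0094
d((-18, -28), (25, -10)) = 46.6154
d((-18, -28), (-30, -20)) = 14.4222
d((22, 20), (14, 18)) = 8.2462 <-- minimum
d((22, 20), (5, 22)) = 17.1172
d((22, 20), (21, 7)) = 13.0384
d((22, 20), (-1, -20)) = 46.1411
d((22, 20), (-19, 25)) = 41.3038
d((22, 20), (25, -10)) = 30.1496
d((22, 20), (-30, -20)) = 65.6049
d((14, 18), (5, 22)) = 9.8489
d((14, 18), (21, 7)) = 13.0384
d((14, 18), (-1, -20)) = 40.8534
d((14, 18), (-19, 25)) = 33.7343
d((14, 18), (25, -10)) = 30.0832
d((14, 18), (-30, -20)) = 58.1378
d((5, 22), (21, 7)) = 21.9317
d((5, 22), (-1, -20)) = 42.4264
d((5, 22), (-19, 25)) = 24.1868
d((5, 22), (25, -10)) = 37.7359
d((5, 22), (-30, -20)) = 54.6717
d((21, 7), (-1, -20)) = 34.8281
d((21, 7), (-19, 25)) = 43.8634
d((21, 7), (25, -10)) = 17.4642
d((21, 7), (-30, -20)) = 57.7062
d((-1, -20), (-19, 25)) = 48.4665
d((-1, -20), (25, -10)) = 27.8568
d((-1, -20), (-30, -20)) = 29.0
d((-19, 25), (25, -10)) = 56.2228
d((-19, 25), (-30, -20)) = 46.3249
d((25, -10), (-30, -20)) = 55.9017

Closest pair: (22, 20) and (14, 18) with distance 8.2462

The closest pair is (22, 20) and (14, 18) with Euclidean distance 8.2462. For 9 points, brute-force pairwise comparison is shown above. For large n, the divide-and-conquer algorithm (sort by x, recurse on halves, check the dividing strip) achieves O(n log n).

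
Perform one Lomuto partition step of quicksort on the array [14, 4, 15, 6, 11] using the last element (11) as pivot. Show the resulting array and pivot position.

Lomuto partition with pivot = 11:

Initial array: [14, 4, 15, 6, 11]

arr[0]=14 > 11: no swap
arr[1]=4 <= 11: swap with position 0, array becomes [4, 14, 15, 6, 11]
arr[2]=15 > 11: no swap
arr[3]=6 <= 11: swap with position 1, array becomes [4, 6, 15, 14, 11]

Place pivot at position 2: [4, 6, 11, 14, 15]
Pivot position: 2

After partitioning with pivot 11, the array becomes [4, 6, 11, 14, 15]. The pivot is placed at index 2. All elements to the left of the pivot are <= 11, and all elements to the right are > 11.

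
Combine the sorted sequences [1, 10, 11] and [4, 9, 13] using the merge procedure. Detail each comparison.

Merging process:

Compare 1 vs 4: take 1 from left. Merged: [1]
Compare 10 vs 4: take 4 from right. Merged: [1, 4]
Compare 10 vs 9: take 9 from right. Merged: [1, 4, 9]
Compare 10 vs 13: take 10 from left. Merged: [1, 4, 9, 10]
Compare 11 vs 13: take 11 from left. Merged: [1, 4, 9, 10, 11]
Append remaining from right: [13]. Merged: [1, 4, 9, 10, 11, 13]

Final merged array: [1, 4, 9, 10, 11, 13]
Total comparisons: 5

The merged array is [1, 4, 9, 10, 11, 13], requiring 5 comparisons. The merge step runs in O(n) time where n is the total number of elements.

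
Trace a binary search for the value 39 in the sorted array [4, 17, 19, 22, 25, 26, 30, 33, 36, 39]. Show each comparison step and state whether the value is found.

Binary search for 39 in [4, 17, 19, 22, 25, 26, 30, 33, 36, 39]:

lo=0, hi=9, mid=4, arr[mid]=25 -> 25 < 39, search right half
lo=5, hi=9, mid=7, arr[mid]=33 -> 33 < 39, search right half
lo=8, hi=9, mid=8, arr[mid]=36 -> 36 < 39, search right half
lo=9, hi=9, mid=9, arr[mid]=39 -> Found target at index 9!

Binary search finds 39 at index 9 after 4 comparisons. The search repeatedly halves the search space by comparing with the middle element.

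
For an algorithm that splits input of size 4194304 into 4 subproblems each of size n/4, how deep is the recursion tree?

For divide and conquer with division factor 4:

Problem sizes at each level:
Level 0: 4194304
Level 1: 1048576
Level 2: 262144
Level 3: 65536
Level 4: 16384
Level 5: 4096
Level 6: 1024
Level 7: 256
Level 8: 64
Level 9: 16
Level 10: 4
Level 11: 1

The root is level 0 and the size-1 base case is level 11 (the tree spans levels 0 through 11, i.e. 12 levels counting the root), so the depth is the number of divisions: log_4(4194304) = 11

The recursion tree depth is log_4(4194304) = 11. At each level, the problem size is divided by 4, so it takes 11 divisions to reduce to a base case of size 1. The algorithm makes 4 recursive calls at each level.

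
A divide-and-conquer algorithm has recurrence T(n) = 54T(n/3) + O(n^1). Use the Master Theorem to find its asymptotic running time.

Master Theorem for T(n) = 54T(n/3) + O(n^1):

a = 54, b = 3, c = 1
log_b(a) = log_3(54) = 3.6309

Case 1: c = 1 < log_3(54) = 3.6309
T(n) = O(n^(log_3 54))

For T(n) = 54T(n/3) + O(n^1): log_3(54) = 3.6309. This is Case 1 of the Master Theorem (c < log_b(a), work dominated by leaves), giving O(n^(log_3 54)).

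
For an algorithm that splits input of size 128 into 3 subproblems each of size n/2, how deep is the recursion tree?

For divide and conquer with division factor 2:

Problem sizes at each level:
Level 0: 128
Level 1: 64
Level 2: 32
Level 3: 16
Level 4: 8
Level 5: 4
Level 6: 2
Level 7: 1

The root is level 0 and the size-1 base case is level 7 (the tree spans levels 0 through 7, i.e. 8 levels counting the root), so the depth is the number of divisions: log_2(128) = 7

The recursion tree depth is log_2(128) = 7. At each level, the problem size is divided by 2, so it takes 7 divisions to reduce to a base case of size 1. The algorithm makes 3 recursive calls at each level.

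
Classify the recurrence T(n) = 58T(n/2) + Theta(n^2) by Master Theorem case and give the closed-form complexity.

Master Theorem for T(n) = 58T(n/2) + O(n^2):

a = 58, b = 2, c = 2
log_b(a) = log_2(58) = 5.8580

Case 1: c = 2 < log_2(58) = 5.8580
T(n) = O(n^(log_2 58))

For T(n) = 58T(n/2) + O(n^2): log_2(58) = 5.8580. This is Case 1 of the Master Theorem (c < log_b(a), work dominated by leaves), giving O(n^(log_2 58)).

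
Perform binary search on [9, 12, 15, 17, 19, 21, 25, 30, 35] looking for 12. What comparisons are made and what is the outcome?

Binary search for 12 in [9, 12, 15, 17, 19, 21, 25, 30, 35]:

lo=0, hi=8, mid=4, arr[mid]=19 -> 19 > 12, search left half
lo=0, hi=3, mid=1, arr[mid]=12 -> Found target at index 1!

Binary search finds 12 at index 1 after 2 comparisons. The search repeatedly halves the search space by comparing with the middle element.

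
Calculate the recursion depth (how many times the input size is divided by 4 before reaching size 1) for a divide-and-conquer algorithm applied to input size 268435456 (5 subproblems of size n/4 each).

For divide and conquer with division factor 4:

Problem sizes at each level:
Level 0: 268435456
Level 1: 67108864
Level 2: 16777216
Level 3: 4194304
Level 4: 1048576
Level 5: 262144
Level 6: 65536
Level 7: 16384
Level 8: 4096
Level 9: 1024
Level 10: 256
Level 11: 64
Level 12: 16
Level 13: 4
Level 14: 1

The root is level 0 and the size-1 base case is level 14 (the tree spans levels 0 through 14, i.e. 15 levels counting the root), so the depth is the number of divisions: log_4(268435456) = 14

The recursion tree depth is log_4(268435456) = 14. At each level, the problem size is divided by 4, so it takes 14 divisions to reduce to a base case of size 1. The algorithm makes 5 recursive calls at each level.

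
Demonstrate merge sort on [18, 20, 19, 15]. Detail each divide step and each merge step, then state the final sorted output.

Merge sort trace:

Split: [18, 20, 19, 15] -> [18, 20] and [19, 15]
  Split: [18, 20] -> [18] and [20]
  Merge: [18] + [20] -> [18, 20]
  Split: [19, 15] -> [19] and [15]
  Merge: [19] + [15] -> [15, 19]
Merge: [18, 20] + [15, 19] -> [15, 18, 19, 20]

Final sorted array: [15, 18, 19, 20]

The merge sort proceeds by recursively splitting the array and merging sorted halves.
After all merges, the sorted array is [15, 18, 19, 20].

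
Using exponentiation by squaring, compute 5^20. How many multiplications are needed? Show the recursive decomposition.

Computing 5^20 by squaring (build up from 5^1; each line after the first costs one multiplication):

5^1 = 5
5^2 = (5^1)^2 = 5^2 = 25
5^4 = (5^2)^2 = 25^2 = 625
5^5 = 5 * 5^4 = 5 * 625 = 3125
5^10 = (5^5)^2 = 3125^2 = 9765625
5^20 = (5^10)^2 = 9765625^2 = 95367431640625

Result: 95367431640625
Multiplications needed: 5 (5 lines after 5^1)

5^20 = 95367431640625. Using exponentiation by squaring, this requires 5 multiplications. The key idea: if the exponent is even, square the half-power; if odd, multiply by the base once.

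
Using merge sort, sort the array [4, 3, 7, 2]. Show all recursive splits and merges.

Merge sort trace:

Split: [4, 3, 7, 2] -> [4, 3] and [7, 2]
  Split: [4, 3] -> [4] and [3]
  Merge: [4] + [3] -> [3, 4]
  Split: [7, 2] -> [7] and [2]
  Merge: [7] + [2] -> [2, 7]
Merge: [3, 4] + [2, 7] -> [2, 3, 4, 7]

Final sorted array: [2, 3, 4, 7]

The merge sort proceeds by recursively splitting the array and merging sorted halves.
After all merges, the sorted array is [2, 3, 4, 7].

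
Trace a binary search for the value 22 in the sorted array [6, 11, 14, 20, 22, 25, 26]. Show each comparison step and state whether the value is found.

Binary search for 22 in [6, 11, 14, 20, 22, 25, 26]:

lo=0, hi=6, mid=3, arr[mid]=20 -> 20 < 22, search right half
lo=4, hi=6, mid=5, arr[mid]=25 -> 25 > 22, search left half
lo=4, hi=4, mid=4, arr[mid]=22 -> Found target at index 4!

Binary search finds 22 at index 4 after 3 comparisons. The search repeatedly halves the search space by comparing with the middle element.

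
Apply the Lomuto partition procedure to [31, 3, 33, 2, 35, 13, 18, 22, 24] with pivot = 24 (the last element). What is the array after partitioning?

Lomuto partition with pivot = 24:

Initial array: [31, 3, 33, 2, 35, 13, 18, 22, 24]

arr[0]=31 > 24: no swap
arr[1]=3 <= 24: swap with position 0, array becomes [3, 31, 33, 2, 35, 13, 18, 22, 24]
arr[2]=33 > 24: no swap
arr[3]=2 <= 24: swap with position 1, array becomes [3, 2, 33, 31, 35, 13, 18, 22, 24]
arr[4]=35 > 24: no swap
arr[5]=13 <= 24: swap with position 2, array becomes [3, 2, 13, 31, 35, 33, 18, 22, 24]
arr[6]=18 <= 24: swap with position 3, array becomes [3, 2, 13, 18, 35, 33, 31, 22, 24]
arr[7]=22 <= 24: swap with position 4, array becomes [3, 2, 13, 18, 22, 33, 31, 35, 24]

Place pivot at position 5: [3, 2, 13, 18, 22, 24, 31, 35, 33]
Pivot position: 5

After partitioning with pivot 24, the array becomes [3, 2, 13, 18, 22, 24, 31, 35, 33]. The pivot is placed at index 5. All elements to the left of the pivot are <= 24, and all elements to the right are > 24.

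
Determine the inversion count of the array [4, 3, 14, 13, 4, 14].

Finding inversions in [4, 3, 14, 13, 4, 14]:

(0, 1): arr[0]=4 > arr[1]=3
(2, 3): arr[2]=14 > arr[3]=13
(2, 4): arr[2]=14 > arr[4]=4
(3, 4): arr[3]=13 > arr[4]=4

Total inversions: 4

The array has 4 inversion(s): (0,1), (2,3), (2,4), (3,4). Each pair (i,j) satisfies i < j and arr[i] > arr[j].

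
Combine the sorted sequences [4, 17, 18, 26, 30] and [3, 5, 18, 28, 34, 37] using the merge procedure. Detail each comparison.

Merging process:

Compare 4 vs 3: take 3 from right. Merged: [3]
Compare 4 vs 5: take 4 from left. Merged: [3, 4]
Compare 17 vs 5: take 5 from right. Merged: [3, 4, 5]
Compare 17 vs 18: take 17 from left. Merged: [3, 4, 5, 17]
Compare 18 vs 18: take 18 from left. Merged: [3, 4, 5, 17, 18]
Compare 26 vs 18: take 18 from right. Merged: [3, 4, 5, 17, 18, 18]
Compare 26 vs 28: take 26 from left. Merged: [3, 4, 5, 17, 18, 18, 26]
Compare 30 vs 28: take 28 from right. Merged: [3, 4, 5, 17, 18, 18, 26, 28]
Compare 30 vs 34: take 30 from left. Merged: [3, 4, 5, 17, 18, 18, 26, 28, 30]
Append remaining from right: [34, 37]. Merged: [3, 4, 5, 17, 18, 18, 26, 28, 30, 34, 37]

Final merged array: [3, 4, 5, 17, 18, 18, 26, 28, 30, 34, 37]
Total comparisons: 9

The merged array is [3, 4, 5, 17, 18, 18, 26, 28, 30, 34, 37], requiring 9 comparisons. The merge step runs in O(n) time where n is the total number of elements.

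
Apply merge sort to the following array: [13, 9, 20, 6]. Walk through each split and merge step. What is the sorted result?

Merge sort trace:

Split: [13, 9, 20, 6] -> [13, 9] and [20, 6]
  Split: [13, 9] -> [13] and [9]
  Merge: [13] + [9] -> [9, 13]
  Split: [20, 6] -> [20] and [6]
  Merge: [20] + [6] -> [6, 20]
Merge: [9, 13] + [6, 20] -> [6, 9, 13, 20]

Final sorted array: [6, 9, 13, 20]

The merge sort proceeds by recursively splitting the array and merging sorted halves.
After all merges, the sorted array is [6, 9, 13, 20].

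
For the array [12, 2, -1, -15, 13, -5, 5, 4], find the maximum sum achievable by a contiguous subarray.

Using Kadane's algorithm on [12, 2, -1, -15, 13, -5, 5, 4]:

Scanning through the array:
Position 1 (value 2): max_ending_here = 14, max_so_far = 14
Position 2 (value -1): max_ending_here = 13, max_so_far = 14
Position 3 (value -15): max_ending_here = -2, max_so_far = 14
Position 4 (value 13): max_ending_here = 13, max_so_far = 14
Position 5 (value -5): max_ending_here = 8, max_so_far = 14
Position 6 (value 5): max_ending_here = 13, max_so_far = 14
Position 7 (value 4): max_ending_here = 17, max_so_far = 17

Maximum subarray: [13, -5, 5, 4]
Maximum sum: 17

The maximum subarray is [13, -5, 5, 4] with sum 17. This subarray runs from index 4 to index 7.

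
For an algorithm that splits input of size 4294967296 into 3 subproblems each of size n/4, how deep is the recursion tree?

For divide and conquer with division factor 4:

Problem sizes at each level:
Level 0: 4294967296
Level 1: 1073741824
Level 2: 268435456
Level 3: 67108864
Level 4: 16777216
Level 5: 4194304
Level 6: 1048576
Level 7: 262144
Level 8: 65536
Level 9: 16384
Level 10: 4096
Level 11: 1024
Level 12: 256
Level 13: 64
Level 14: 16
Level 15: 4
Level 16: 1

The root is level 0 and the size-1 base case is level 16 (the tree spans levels 0 through 16, i.e. 17 levels counting the root), so the depth is the number of divisions: log_4(4294967296) = 16

The recursion tree depth is log_4(4294967296) = 16. At each level, the problem size is divided by 4, so it takes 16 divisions to reduce to a base case of size 1. The algorithm makes 3 recursive calls at each level.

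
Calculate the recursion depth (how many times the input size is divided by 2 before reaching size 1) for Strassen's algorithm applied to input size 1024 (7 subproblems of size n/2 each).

For divide and conquer with division factor 2:

Problem sizes at each level:
Level 0: 1024
Level 1: 512
Level 2: 256
Level 3: 128
Level 4: 64
Level 5: 32
Level 6: 16
Level 7: 8
Level 8: 4
Level 9: 2
Level 10: 1

The root is level 0 and the size-1 base case is level 10 (the tree spans levels 0 through 10, i.e. 11 levels counting the root), so the depth is the number of divisions: log_2(1024) = 10

The recursion tree depth is log_2(1024) = 10. At each level, the problem size is divided by 2, so it takes 10 divisions to reduce to a base case of size 1. The algorithm makes 7 recursive calls at each level.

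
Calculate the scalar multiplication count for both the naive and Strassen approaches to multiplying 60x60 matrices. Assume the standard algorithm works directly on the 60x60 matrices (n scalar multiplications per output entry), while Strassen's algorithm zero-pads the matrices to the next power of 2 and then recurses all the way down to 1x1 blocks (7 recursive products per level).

Matrix multiplication for 60x60 matrices:

Strassen's algorithm requires power-of-2 dimensions. Pad 60x60 to 64x64 (next power of 2).

Standard algorithm: 60^3 = 216000 multiplications
Strassen's algorithm: 7^(log2(64)) = 7^6 = 117649 multiplications
Savings: 216000 - 117649 = 98351 multiplications

Standard: 216000 multiplications (60^3). Strassen: 117649 multiplications (7^6, after padding to 64x64). Strassen reduces 8 recursive multiplications to 7 at each level.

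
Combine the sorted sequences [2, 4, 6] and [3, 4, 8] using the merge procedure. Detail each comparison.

Merging process:

Compare 2 vs 3: take 2 from left. Merged: [2]
Compare 4 vs 3: take 3 from right. Merged: [2, 3]
Compare 4 vs 4: take 4 from left. Merged: [2, 3, 4]
Compare 6 vs 4: take 4 from right. Merged: [2, 3, 4, 4]
Compare 6 vs 8: take 6 from left. Merged: [2, 3, 4, 4, 6]
Append remaining from right: [8]. Merged: [2, 3, 4, 4, 6, 8]

Final merged array: [2, 3, 4, 4, 6, 8]
Total comparisons: 5

The merged array is [2, 3, 4, 4, 6, 8], requiring 5 comparisons. The merge step runs in O(n) time where n is the total number of elements.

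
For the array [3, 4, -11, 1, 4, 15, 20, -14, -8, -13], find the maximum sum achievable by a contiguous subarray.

Using Kadane's algorithm on [3, 4, -11, 1, 4, 15, 20, -14, -8, -13]:

Scanning through the array:
Position 1 (value 4): max_ending_here = 7, max_so_far = 7
Position 2 (value -11): max_ending_here = -4, max_so_far = 7
Position 3 (value 1): max_ending_here = 1, max_so_far = 7
Position 4 (value 4): max_ending_here = 5, max_so_far = 7
Position 5 (value 15): max_ending_here = 20, max_so_far = 20
Position 6 (value 20): max_ending_here = 40, max_so_far = 40
Position 7 (value -14): max_ending_here = 26, max_so_far = 40
Position 8 (value -8): max_ending_here = 18, max_so_far = 40
Position 9 (value -13): max_ending_here = 5, max_so_far = 40

Maximum subarray: [1, 4, 15, 20]
Maximum sum: 40

The maximum subarray is [1, 4, 15, 20] with sum 40. This subarray runs from index 3 to index 6.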